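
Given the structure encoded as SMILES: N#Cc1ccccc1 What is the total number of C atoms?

Count every carbon token in the SMILES (each C, including those in ring-closure positions and inside branches).
Carbon count: 7.

7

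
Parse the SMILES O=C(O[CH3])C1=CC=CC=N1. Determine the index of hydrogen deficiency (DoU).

5

Molecular formula: C7H7NO2.
DoU = (2C + 2 + N − H − X) / 2, where X is the halogen count and O/S are ignored.
    = (2·7 + 2 + 1 − 7 − 0) / 2 = 10 / 2 = 5.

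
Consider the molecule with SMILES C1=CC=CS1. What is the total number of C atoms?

Count every carbon token in the SMILES (each C, including those in ring-closure positions and inside branches).
Carbon count: 4.

4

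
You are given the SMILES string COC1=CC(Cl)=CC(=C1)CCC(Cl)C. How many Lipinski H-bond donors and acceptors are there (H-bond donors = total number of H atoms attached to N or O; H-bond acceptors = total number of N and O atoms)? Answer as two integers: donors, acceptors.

0, 1

Donors: find every N or O and count the H atoms it carries.
  atom 2 (O): bond orders sum to 2 → 0 H
Lipinski HBD = 0.
Acceptors: N atoms = 0, O atoms = 1 → HBA = 1.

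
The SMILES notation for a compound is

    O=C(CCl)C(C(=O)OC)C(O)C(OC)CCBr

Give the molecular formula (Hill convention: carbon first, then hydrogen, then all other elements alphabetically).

C10H16BrClO5

Walk through each heavy atom and fill implicit hydrogens from standard valence (C 4, N 3, O 2, S 2, halogen 1):
  atom 1: O, bond orders sum to 2 (valence 2) → 0 H
  atom 2: C, bond orders sum to 4 (valence 4) → 0 H
  atom 3: C, bond orders sum to 2 (valence 4) → 2 H
  atom 4: Cl (halogen, monovalent) → 0 H
  atom 5: C, bond orders sum to 3 (valence 4) → 1 H
  atom 6: C, bond orders sum to 4 (valence 4) → 0 H
  atom 7: O, bond orders sum to 2 (valence 2) → 0 H
  atom 8: O, bond orders sum to 2 (valence 2) → 0 H
  atom 9: C, bond orders sum to 1 (valence 4) → 3 H
  atom 10: C, bond orders sum to 3 (valence 4) → 1 H
  atom 11: O, bond orders sum to 1 (valence 2) → 1 H
  atom 12: C, bond orders sum to 3 (valence 4) → 1 H
  atom 13: O, bond orders sum to 2 (valence 2) → 0 H
  atom 14: C, bond orders sum to 1 (valence 4) → 3 H
  atom 15: C, bond orders sum to 2 (valence 4) → 2 H
  atom 16: C, bond orders sum to 2 (valence 4) → 2 H
  atom 17: Br (halogen, monovalent) → 0 H
Totals → C:10, H:16, Br:1, Cl:1, O:5.
In Hill order: C10H16BrClO5.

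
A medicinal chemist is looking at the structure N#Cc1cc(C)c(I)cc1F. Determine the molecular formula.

Walk through each heavy atom and fill implicit hydrogens from standard valence (C 4, N 3, O 2, S 2, halogen 1); for lowercase aromatic atoms, an aromatic c carries 1 H when it has two neighbours and 0 H with three, and aromatic n carries 0 H:
  atom 1: N, bond orders sum to 3 (valence 3) → 0 H
  atom 2: C, bond orders sum to 4 (valence 4) → 0 H
  atom 3: aromatic c, 3 neighbours → 0 H
  atom 4: aromatic c, 2 neighbours → 1 H
  atom 5: aromatic c, 3 neighbours → 0 H
  atom 6: C, bond orders sum to 1 (valence 4) → 3 H
  atom 7: aromatic c, 3 neighbours → 0 H
  atom 8: I (halogen, monovalent) → 0 H
  atom 9: aromatic c, 2 neighbours → 1 H
  atom 10: aromatic c, 3 neighbours → 0 H
  atom 11: F (halogen, monovalent) → 0 H
Totals → C:8, H:5, F:1, I:1, N:1.

C8H5FIN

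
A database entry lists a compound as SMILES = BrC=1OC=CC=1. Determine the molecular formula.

Walk through each heavy atom and fill implicit hydrogens from standard valence (C 4, N 3, O 2, S 2, halogen 1):
  atom 1: Br (halogen, monovalent) → 0 H
  atom 2: C, bond orders sum to 4 (valence 4) → 0 H
  atom 3: O, bond orders sum to 2 (valence 2) → 0 H
  atom 4: C, bond orders sum to 3 (valence 4) → 1 H
  atom 5: C, bond orders sum to 3 (valence 4) → 1 H
  atom 6: C, bond orders sum to 3 (valence 4) → 1 H
Totals → C:4, H:3, Br:1, O:1.

C4H3BrO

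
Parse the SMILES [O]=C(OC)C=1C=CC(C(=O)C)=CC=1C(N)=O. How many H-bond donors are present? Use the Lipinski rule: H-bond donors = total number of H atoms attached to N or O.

2

Donors: find every N or O and count the H atoms it carries.
  atom 1 (O): bond orders sum to 2 → 0 H
  atom 3 (O): bond orders sum to 2 → 0 H
  atom 10 (O): bond orders sum to 2 → 0 H
  atom 15 (N): bond orders sum to 1 → 2 H
  atom 16 (O): bond orders sum to 2 → 0 H
Lipinski HBD = 2.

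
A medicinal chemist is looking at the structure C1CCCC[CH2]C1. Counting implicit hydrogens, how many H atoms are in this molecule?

14

Walk through each heavy atom and fill implicit hydrogens from standard valence (C 4, N 3, O 2, S 2, halogen 1):
  atom 1: C, bond orders sum to 2 (valence 4) → 2 H
  atom 2: C, bond orders sum to 2 (valence 4) → 2 H
  atom 3: C, bond orders sum to 2 (valence 4) → 2 H
  atom 4: C, bond orders sum to 2 (valence 4) → 2 H
  atom 5: C, bond orders sum to 2 (valence 4) → 2 H
  atom 6: C with explicit H count 2
  atom 7: C, bond orders sum to 2 (valence 4) → 2 H
Total hydrogens: 14.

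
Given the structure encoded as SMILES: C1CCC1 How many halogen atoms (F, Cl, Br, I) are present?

0

Scan the SMILES for the halogen motif — none present.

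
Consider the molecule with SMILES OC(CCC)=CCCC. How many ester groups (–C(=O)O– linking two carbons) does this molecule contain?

0

Scan the SMILES for the ester motif — none present.
Groups that are present: 1 alkene, 1 hydroxyl.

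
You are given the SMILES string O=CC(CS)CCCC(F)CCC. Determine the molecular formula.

C10H19FOS

Walk through each heavy atom and fill implicit hydrogens from standard valence (C 4, N 3, O 2, S 2, halogen 1):
  atom 1: O, bond orders sum to 2 (valence 2) → 0 H
  atom 2: C, bond orders sum to 3 (valence 4) → 1 H
  atom 3: C, bond orders sum to 3 (valence 4) → 1 H
  atom 4: C, bond orders sum to 2 (valence 4) → 2 H
  atom 5: S, bond orders sum to 1 (valence 2) → 1 H
  atom 6: C, bond orders sum to 2 (valence 4) → 2 H
  atom 7: C, bond orders sum to 2 (valence 4) → 2 H
  atom 8: C, bond orders sum to 2 (valence 4) → 2 H
  atom 9: C, bond orders sum to 3 (valence 4) → 1 H
  atom 10: F (halogen, monovalent) → 0 H
  atom 11: C, bond orders sum to 2 (valence 4) → 2 H
  atom 12: C, bond orders sum to 2 (valence 4) → 2 H
  atom 13: C, bond orders sum to 1 (valence 4) → 3 H
Totals → C:10, H:19, F:1, O:1, S:1.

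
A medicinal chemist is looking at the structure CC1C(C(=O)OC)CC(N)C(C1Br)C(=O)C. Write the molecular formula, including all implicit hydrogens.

C11H18BrNO3

Walk through each heavy atom and fill implicit hydrogens from standard valence (C 4, N 3, O 2, S 2, halogen 1):
  atom 1: C, bond orders sum to 1 (valence 4) → 3 H
  atom 2: C, bond orders sum to 3 (valence 4) → 1 H
  atom 3: C, bond orders sum to 3 (valence 4) → 1 H
  atom 4: C, bond orders sum to 4 (valence 4) → 0 H
  atom 5: O, bond orders sum to 2 (valence 2) → 0 H
  atom 6: O, bond orders sum to 2 (valence 2) → 0 H
  atom 7: C, bond orders sum to 1 (valence 4) → 3 H
  atom 8: C, bond orders sum to 2 (valence 4) → 2 H
  atom 9: C, bond orders sum to 3 (valence 4) → 1 H
  atom 10: N, bond orders sum to 1 (valence 3) → 2 H
  atom 11: C, bond orders sum to 3 (valence 4) → 1 H
  atom 12: C, bond orders sum to 3 (valence 4) → 1 H
  atom 13: Br (halogen, monovalent) → 0 H
  atom 14: C, bond orders sum to 4 (valence 4) → 0 H
  atom 15: O, bond orders sum to 2 (valence 2) → 0 H
  atom 16: C, bond orders sum to 1 (valence 4) → 3 H
Totals → C:11, H:18, Br:1, N:1, O:3.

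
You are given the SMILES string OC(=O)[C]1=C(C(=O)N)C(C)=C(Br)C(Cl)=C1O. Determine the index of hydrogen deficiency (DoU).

Degree of unsaturation = (number of rings) + (number of π bonds).
Ring closures in the SMILES: 1.
π bonds: 5 double bonds (each 1 DoU) → 5 DoU from unsaturation.
Total DoU = 1 + 5 = 6.

6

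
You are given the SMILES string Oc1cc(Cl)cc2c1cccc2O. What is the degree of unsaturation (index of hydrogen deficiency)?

7

Molecular formula: C10H7ClO2.
DoU = (2C + 2 + N − H − X) / 2, where X is the halogen count and O/S are ignored.
    = (2·10 + 2 + 0 − 7 − 1) / 2 = 14 / 2 = 7.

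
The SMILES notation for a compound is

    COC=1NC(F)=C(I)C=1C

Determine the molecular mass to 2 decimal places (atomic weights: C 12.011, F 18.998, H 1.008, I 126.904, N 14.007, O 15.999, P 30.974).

First, the molecular formula is C6H7FINO (counting implicit H from valence).
  C: 6 × 12.011 = 72.066
  F: 1 × 18.998 = 18.998
  H: 7 × 1.008 = 7.056
  I: 1 × 126.904 = 126.904
  N: 1 × 14.007 = 14.007
  O: 1 × 15.999 = 15.999
Sum: 6×12.011 + 1×18.998 + 7×1.008 + 1×126.904 + 1×14.007 + 1×15.999 = 255.030 → 255.03 g/mol.

255.03 g/mol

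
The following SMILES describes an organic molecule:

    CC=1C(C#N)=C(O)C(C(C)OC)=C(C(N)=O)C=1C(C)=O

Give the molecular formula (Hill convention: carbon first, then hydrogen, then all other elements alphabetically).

C14H16N2O4

Walk through each heavy atom and fill implicit hydrogens from standard valence (C 4, N 3, O 2, S 2, halogen 1):
  atom 1: C, bond orders sum to 1 (valence 4) → 3 H
  atom 2: C, bond orders sum to 4 (valence 4) → 0 H
  atom 3: C, bond orders sum to 4 (valence 4) → 0 H
  atom 4: C, bond orders sum to 4 (valence 4) → 0 H
  atom 5: N, bond orders sum to 3 (valence 3) → 0 H
  atom 6: C, bond orders sum to 4 (valence 4) → 0 H
  atom 7: O, bond orders sum to 1 (valence 2) → 1 H
  atom 8: C, bond orders sum to 4 (valence 4) → 0 H
  atom 9: C, bond orders sum to 3 (valence 4) → 1 H
  atom 10: C, bond orders sum to 1 (valence 4) → 3 H
  atom 11: O, bond orders sum to 2 (valence 2) → 0 H
  atom 12: C, bond orders sum to 1 (valence 4) → 3 H
  atom 13: C, bond orders sum to 4 (valence 4) → 0 H
  atom 14: C, bond orders sum to 4 (valence 4) → 0 H
  atom 15: N, bond orders sum to 1 (valence 3) → 2 H
  atom 16: O, bond orders sum to 2 (valence 2) → 0 H
  atom 17: C, bond orders sum to 4 (valence 4) → 0 H
  atom 18: C, bond orders sum to 4 (valence 4) → 0 H
  atom 19: C, bond orders sum to 1 (valence 4) → 3 H
  atom 20: O, bond orders sum to 2 (valence 2) → 0 H
Totals → C:14, H:16, N:2, O:4.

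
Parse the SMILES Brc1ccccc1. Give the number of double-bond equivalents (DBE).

4

Molecular formula: C6H5Br.
DoU = (2C + 2 + N − H − X) / 2, where X is the halogen count and O/S are ignored.
    = (2·6 + 2 + 0 − 5 − 1) / 2 = 8 / 2 = 4.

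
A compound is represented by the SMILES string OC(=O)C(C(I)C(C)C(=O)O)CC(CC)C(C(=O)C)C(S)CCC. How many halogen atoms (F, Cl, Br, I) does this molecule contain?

Halogen atoms appear at heavy-atom position 6 (1×I).
Other groups present: 2 carboxylic acid, 1 ketone, 1 thiol.
Halogen count: 1.

1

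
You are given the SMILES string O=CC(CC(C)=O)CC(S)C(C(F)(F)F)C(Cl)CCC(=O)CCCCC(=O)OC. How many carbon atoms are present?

Count every carbon token in the SMILES (each C, including those in ring-closure positions and inside branches).
Carbon count: 19.

19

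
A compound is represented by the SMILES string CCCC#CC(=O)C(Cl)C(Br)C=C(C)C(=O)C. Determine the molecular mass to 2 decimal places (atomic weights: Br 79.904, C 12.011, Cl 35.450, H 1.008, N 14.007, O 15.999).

319.62 g/mol

First, the molecular formula is C13H16BrClO2 (counting implicit H from valence).
  Br: 1 × 79.904 = 79.904
  C: 13 × 12.011 = 156.143
  Cl: 1 × 35.450 = 35.450
  H: 16 × 1.008 = 16.128
  O: 2 × 15.999 = 31.998
Sum: 1×79.904 + 13×12.011 + 1×35.450 + 16×1.008 + 2×15.999 = 319.623 → 319.62 g/mol.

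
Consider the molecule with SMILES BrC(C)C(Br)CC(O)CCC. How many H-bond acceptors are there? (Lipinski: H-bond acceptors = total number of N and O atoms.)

1

N atoms: 0; O atoms: 1.
Lipinski HBA = 0 + 1 = 1.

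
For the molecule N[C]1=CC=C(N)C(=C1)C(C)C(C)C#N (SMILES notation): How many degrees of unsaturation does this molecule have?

Molecular formula: C11H15N3.
DoU = (2C + 2 + N − H − X) / 2, where X is the halogen count and O/S are ignored.
    = (2·11 + 2 + 3 − 15 − 0) / 2 = 12 / 2 = 6.

6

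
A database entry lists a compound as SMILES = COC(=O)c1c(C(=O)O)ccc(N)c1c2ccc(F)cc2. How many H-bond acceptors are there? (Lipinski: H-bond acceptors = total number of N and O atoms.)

N atoms: 1; O atoms: 4.
Lipinski HBA = 1 + 4 = 5.

5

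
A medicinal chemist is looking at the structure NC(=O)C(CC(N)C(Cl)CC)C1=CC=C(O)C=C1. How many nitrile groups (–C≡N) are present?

Scan the SMILES for the nitrile motif — none present.
Groups that are present: 1 amide, 1 hydroxyl, 1 primary amine.

0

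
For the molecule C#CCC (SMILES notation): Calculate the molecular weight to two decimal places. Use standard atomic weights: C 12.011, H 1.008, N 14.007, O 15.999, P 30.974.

First, the molecular formula is C4H6 (counting implicit H from valence).
  C: 4 × 12.011 = 48.044
  H: 6 × 1.008 = 6.048
Sum: 4×12.011 + 6×1.008 = 54.092 → 54.09 g/mol.

54.09 g/mol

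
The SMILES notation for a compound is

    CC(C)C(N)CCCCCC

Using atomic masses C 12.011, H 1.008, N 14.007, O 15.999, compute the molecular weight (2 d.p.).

157.30 g/mol

First, the molecular formula is C10H23N (counting implicit H from valence).
  C: 10 × 12.011 = 120.110
  H: 23 × 1.008 = 23.184
  N: 1 × 14.007 = 14.007
Sum: 10×12.011 + 23×1.008 + 1×14.007 = 157.301 → 157.30 g/mol.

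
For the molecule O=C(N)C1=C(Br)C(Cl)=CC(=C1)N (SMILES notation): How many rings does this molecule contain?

In SMILES, each pair of matching ring-closure digits denotes one ring-closing bond; the number of such bonds equals the number of independent rings.
Ring-closure bonds here: 1.

1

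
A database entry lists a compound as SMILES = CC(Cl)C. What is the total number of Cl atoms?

1

Scan the SMILES for Cl atoms (remember two-letter symbols like Cl and Br are single atoms).
Chlorine count: 1.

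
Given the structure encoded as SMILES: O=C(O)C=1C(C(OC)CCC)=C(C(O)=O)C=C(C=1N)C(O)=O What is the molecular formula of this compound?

C14H17NO7

Walk through each heavy atom and fill implicit hydrogens from standard valence (C 4, N 3, O 2, S 2, halogen 1):
  atom 1: O, bond orders sum to 2 (valence 2) → 0 H
  atom 2: C, bond orders sum to 4 (valence 4) → 0 H
  atom 3: O, bond orders sum to 1 (valence 2) → 1 H
  atom 4: C, bond orders sum to 4 (valence 4) → 0 H
  atom 5: C, bond orders sum to 4 (valence 4) → 0 H
  atom 6: C, bond orders sum to 3 (valence 4) → 1 H
  atom 7: O, bond orders sum to 2 (valence 2) → 0 H
  atom 8: C, bond orders sum to 1 (valence 4) → 3 H
  atom 9: C, bond orders sum to 2 (valence 4) → 2 H
  atom 10: C, bond orders sum to 2 (valence 4) → 2 H
  atom 11: C, bond orders sum to 1 (valence 4) → 3 H
  atom 12: C, bond orders sum to 4 (valence 4) → 0 H
  atom 13: C, bond orders sum to 4 (valence 4) → 0 H
  atom 14: O, bond orders sum to 1 (valence 2) → 1 H
  atom 15: O, bond orders sum to 2 (valence 2) → 0 H
  atom 16: C, bond orders sum to 3 (valence 4) → 1 H
  atom 17: C, bond orders sum to 4 (valence 4) → 0 H
  atom 18: C, bond orders sum to 4 (valence 4) → 0 H
  atom 19: N, bond orders sum to 1 (valence 3) → 2 H
  atom 20: C, bond orders sum to 4 (valence 4) → 0 H
  atom 21: O, bond orders sum to 1 (valence 2) → 1 H
  atom 22: O, bond orders sum to 2 (valence 2) → 0 H
Totals → C:14, H:17, N:1, O:7.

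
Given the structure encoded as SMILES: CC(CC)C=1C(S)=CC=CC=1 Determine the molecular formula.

C10H14S

Walk through each heavy atom and fill implicit hydrogens from standard valence (C 4, N 3, O 2, S 2, halogen 1):
  atom 1: C, bond orders sum to 1 (valence 4) → 3 H
  atom 2: C, bond orders sum to 3 (valence 4) → 1 H
  atom 3: C, bond orders sum to 2 (valence 4) → 2 H
  atom 4: C, bond orders sum to 1 (valence 4) → 3 H
  atom 5: C, bond orders sum to 4 (valence 4) → 0 H
  atom 6: C, bond orders sum to 4 (valence 4) → 0 H
  atom 7: S, bond orders sum to 1 (valence 2) → 1 H
  atom 8: C, bond orders sum to 3 (valence 4) → 1 H
  atom 9: C, bond orders sum to 3 (valence 4) → 1 H
  atom 10: C, bond orders sum to 3 (valence 4) → 1 H
  atom 11: C, bond orders sum to 3 (valence 4) → 1 H
Totals → C:10, H:14, S:1.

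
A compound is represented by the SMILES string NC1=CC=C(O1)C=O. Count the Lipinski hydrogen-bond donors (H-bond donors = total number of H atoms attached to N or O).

Donors: find every N or O and count the H atoms it carries.
  atom 1 (N): bond orders sum to 1 → 2 H
  atom 6 (O): bond orders sum to 2 → 0 H
  atom 8 (O): bond orders sum to 2 → 0 H
Lipinski HBD = 2.

2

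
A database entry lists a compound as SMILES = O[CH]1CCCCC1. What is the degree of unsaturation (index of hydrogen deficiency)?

Molecular formula: C6H12O.
DoU = (2C + 2 + N − H − X) / 2, where X is the halogen count and O/S are ignored.
    = (2·6 + 2 + 0 − 12 − 0) / 2 = 2 / 2 = 1.

1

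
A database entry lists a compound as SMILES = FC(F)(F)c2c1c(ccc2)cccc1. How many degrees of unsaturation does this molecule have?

Molecular formula: C11H7F3.
DoU = (2C + 2 + N − H − X) / 2, where X is the halogen count and O/S are ignored.
    = (2·11 + 2 + 0 − 7 − 3) / 2 = 14 / 2 = 7.

7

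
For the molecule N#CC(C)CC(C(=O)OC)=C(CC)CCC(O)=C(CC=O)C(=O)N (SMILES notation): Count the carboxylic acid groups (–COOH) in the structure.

Scan the SMILES for the carboxylic acid motif — none present.
Groups that are present: 1 aldehyde, 2 alkene, 1 amide, 1 ester, 1 hydroxyl, 1 nitrile.

0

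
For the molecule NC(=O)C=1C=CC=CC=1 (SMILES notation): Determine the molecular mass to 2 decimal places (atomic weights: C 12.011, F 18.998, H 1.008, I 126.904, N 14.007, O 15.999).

First, the molecular formula is C7H7NO (counting implicit H from valence).
  C: 7 × 12.011 = 84.077
  H: 7 × 1.008 = 7.056
  N: 1 × 14.007 = 14.007
  O: 1 × 15.999 = 15.999
Sum: 7×12.011 + 7×1.008 + 1×14.007 + 1×15.999 = 121.139 → 121.14 g/mol.

121.14 g/mol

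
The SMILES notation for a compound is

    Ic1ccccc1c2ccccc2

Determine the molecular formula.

C12H9I

Walk through each heavy atom and fill implicit hydrogens from standard valence (C 4, N 3, O 2, S 2, halogen 1); for lowercase aromatic atoms, an aromatic c carries 1 H when it has two neighbours and 0 H with three, and aromatic n carries 0 H:
  atom 1: I (halogen, monovalent) → 0 H
  atom 2: aromatic c, 3 neighbours → 0 H
  atom 3: aromatic c, 2 neighbours → 1 H
  atom 4: aromatic c, 2 neighbours → 1 H
  atom 5: aromatic c, 2 neighbours → 1 H
  atom 6: aromatic c, 2 neighbours → 1 H
  atom 7: aromatic c, 3 neighbours → 0 H
  atom 8: aromatic c, 3 neighbours → 0 H
  atom 9: aromatic c, 2 neighbours → 1 H
  atom 10: aromatic c, 2 neighbours → 1 H
  atom 11: aromatic c, 2 neighbours → 1 H
  atom 12: aromatic c, 2 neighbours → 1 H
  atom 13: aromatic c, 2 neighbours → 1 H
Totals → C:12, H:9, I:1.
In Hill order: C12H9I.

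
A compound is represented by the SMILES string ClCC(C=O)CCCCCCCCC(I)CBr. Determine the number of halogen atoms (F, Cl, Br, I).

3

Halogen atoms appear at heavy-atom positions 1, 15, 17 (1×Br, 1×Cl, 1×I).
Other groups present: 1 aldehyde.
Halogen count: 3.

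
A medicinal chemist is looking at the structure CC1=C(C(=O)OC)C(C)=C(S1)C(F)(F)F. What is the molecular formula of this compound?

C9H9F3O2S

Walk through each heavy atom and fill implicit hydrogens from standard valence (C 4, N 3, O 2, S 2, halogen 1):
  atom 1: C, bond orders sum to 1 (valence 4) → 3 H
  atom 2: C, bond orders sum to 4 (valence 4) → 0 H
  atom 3: C, bond orders sum to 4 (valence 4) → 0 H
  atom 4: C, bond orders sum to 4 (valence 4) → 0 H
  atom 5: O, bond orders sum to 2 (valence 2) → 0 H
  atom 6: O, bond orders sum to 2 (valence 2) → 0 H
  atom 7: C, bond orders sum to 1 (valence 4) → 3 H
  atom 8: C, bond orders sum to 4 (valence 4) → 0 H
  atom 9: C, bond orders sum to 1 (valence 4) → 3 H
  atom 10: C, bond orders sum to 4 (valence 4) → 0 H
  atom 11: S, bond orders sum to 2 (valence 2) → 0 H
  atom 12: C, bond orders sum to 4 (valence 4) → 0 H
  atom 13: F (halogen, monovalent) → 0 H
  atom 14: F (halogen, monovalent) → 0 H
  atom 15: F (halogen, monovalent) → 0 H
Totals → C:9, H:9, F:3, O:2, S:1.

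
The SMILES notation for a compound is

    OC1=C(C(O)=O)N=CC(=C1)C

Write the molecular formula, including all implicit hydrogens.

C7H7NO3

Walk through each heavy atom and fill implicit hydrogens from standard valence (C 4, N 3, O 2, S 2, halogen 1):
  atom 1: O, bond orders sum to 1 (valence 2) → 1 H
  atom 2: C, bond orders sum to 4 (valence 4) → 0 H
  atom 3: C, bond orders sum to 4 (valence 4) → 0 H
  atom 4: C, bond orders sum to 4 (valence 4) → 0 H
  atom 5: O, bond orders sum to 1 (valence 2) → 1 H
  atom 6: O, bond orders sum to 2 (valence 2) → 0 H
  atom 7: N, bond orders sum to 3 (valence 3) → 0 H
  atom 8: C, bond orders sum to 3 (valence 4) → 1 H
  atom 9: C, bond orders sum to 4 (valence 4) → 0 H
  atom 10: C, bond orders sum to 3 (valence 4) → 1 H
  atom 11: C, bond orders sum to 1 (valence 4) → 3 H
Totals → C:7, H:7, N:1, O:3.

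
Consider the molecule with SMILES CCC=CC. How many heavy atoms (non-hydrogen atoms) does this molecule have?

Every atom symbol written in the SMILES (organic subset) is one heavy atom; implicit H are not written.
Heavy atoms by element → C:5.
Total: 5.

5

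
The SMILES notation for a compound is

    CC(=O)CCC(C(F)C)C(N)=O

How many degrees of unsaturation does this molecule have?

2

Molecular formula: C8H14FNO2.
DoU = (2C + 2 + N − H − X) / 2, where X is the halogen count and O/S are ignored.
    = (2·8 + 2 + 1 − 14 − 1) / 2 = 4 / 2 = 2.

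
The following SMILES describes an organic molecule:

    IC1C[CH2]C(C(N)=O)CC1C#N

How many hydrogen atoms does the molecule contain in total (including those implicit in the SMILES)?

11

Walk through each heavy atom and fill implicit hydrogens from standard valence (C 4, N 3, O 2, S 2, halogen 1):
  atom 1: I (halogen, monovalent) → 0 H
  atom 2: C, bond orders sum to 3 (valence 4) → 1 H
  atom 3: C, bond orders sum to 2 (valence 4) → 2 H
  atom 4: C with explicit H count 2
  atom 5: C, bond orders sum to 3 (valence 4) → 1 H
  atom 6: C, bond orders sum to 4 (valence 4) → 0 H
  atom 7: N, bond orders sum to 1 (valence 3) → 2 H
  atom 8: O, bond orders sum to 2 (valence 2) → 0 H
  atom 9: C, bond orders sum to 2 (valence 4) → 2 H
  atom 10: C, bond orders sum to 3 (valence 4) → 1 H
  atom 11: C, bond orders sum to 4 (valence 4) → 0 H
  atom 12: N, bond orders sum to 3 (valence 3) → 0 H
Total hydrogens: 11.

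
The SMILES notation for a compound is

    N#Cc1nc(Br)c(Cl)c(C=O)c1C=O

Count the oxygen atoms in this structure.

Scan the SMILES for O atoms (remember two-letter symbols like Cl and Br are single atoms).
Oxygen count: 2.

2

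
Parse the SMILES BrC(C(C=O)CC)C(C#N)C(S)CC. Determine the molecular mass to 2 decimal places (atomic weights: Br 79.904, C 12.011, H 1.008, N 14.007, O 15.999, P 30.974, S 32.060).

First, the molecular formula is C10H16BrNOS (counting implicit H from valence).
  Br: 1 × 79.904 = 79.904
  C: 10 × 12.011 = 120.110
  H: 16 × 1.008 = 16.128
  N: 1 × 14.007 = 14.007
  O: 1 × 15.999 = 15.999
  S: 1 × 32.060 = 32.060
Sum: 1×79.904 + 10×12.011 + 16×1.008 + 1×14.007 + 1×15.999 + 1×32.060 = 278.208 → 278.21 g/mol.

278.21 g/mol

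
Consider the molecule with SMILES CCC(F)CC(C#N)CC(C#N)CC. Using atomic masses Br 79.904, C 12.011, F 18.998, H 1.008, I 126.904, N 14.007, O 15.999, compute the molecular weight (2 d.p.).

196.27 g/mol

First, the molecular formula is C11H17FN2 (counting implicit H from valence).
  C: 11 × 12.011 = 132.121
  F: 1 × 18.998 = 18.998
  H: 17 × 1.008 = 17.136
  N: 2 × 14.007 = 28.014
Sum: 11×12.011 + 1×18.998 + 17×1.008 + 2×14.007 = 196.269 → 196.27 g/mol.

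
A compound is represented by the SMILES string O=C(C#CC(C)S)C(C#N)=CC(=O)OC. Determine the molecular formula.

C10H9NO3S

Walk through each heavy atom and fill implicit hydrogens from standard valence (C 4, N 3, O 2, S 2, halogen 1):
  atom 1: O, bond orders sum to 2 (valence 2) → 0 H
  atom 2: C, bond orders sum to 4 (valence 4) → 0 H
  atom 3: C, bond orders sum to 4 (valence 4) → 0 H
  atom 4: C, bond orders sum to 4 (valence 4) → 0 H
  atom 5: C, bond orders sum to 3 (valence 4) → 1 H
  atom 6: C, bond orders sum to 1 (valence 4) → 3 H
  atom 7: S, bond orders sum to 1 (valence 2) → 1 H
  atom 8: C, bond orders sum to 4 (valence 4) → 0 H
  atom 9: C, bond orders sum to 4 (valence 4) → 0 H
  atom 10: N, bond orders sum to 3 (valence 3) → 0 H
  atom 11: C, bond orders sum to 3 (valence 4) → 1 H
  atom 12: C, bond orders sum to 4 (valence 4) → 0 H
  atom 13: O, bond orders sum to 2 (valence 2) → 0 H
  atom 14: O, bond orders sum to 2 (valence 2) → 0 H
  atom 15: C, bond orders sum to 1 (valence 4) → 3 H
Totals → C:10, H:9, N:1, O:3, S:1.
In Hill order: C10H9NO3S.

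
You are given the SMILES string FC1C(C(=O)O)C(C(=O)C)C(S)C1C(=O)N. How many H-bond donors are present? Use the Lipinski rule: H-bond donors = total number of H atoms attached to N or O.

Donors: find every N or O and count the H atoms it carries.
  atom 5 (O): bond orders sum to 2 → 0 H
  atom 6 (O): bond orders sum to 1 → 1 H
  atom 9 (O): bond orders sum to 2 → 0 H
  atom 15 (O): bond orders sum to 2 → 0 H
  atom 16 (N): bond orders sum to 1 → 2 H
Lipinski HBD = 3.

3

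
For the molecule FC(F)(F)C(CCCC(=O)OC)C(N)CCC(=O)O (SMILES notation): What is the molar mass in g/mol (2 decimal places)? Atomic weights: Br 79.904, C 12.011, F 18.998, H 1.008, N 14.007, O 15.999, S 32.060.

285.26 g/mol

First, the molecular formula is C11H18F3NO4 (counting implicit H from valence).
  C: 11 × 12.011 = 132.121
  F: 3 × 18.998 = 56.994
  H: 18 × 1.008 = 18.144
  N: 1 × 14.007 = 14.007
  O: 4 × 15.999 = 63.996
Sum: 11×12.011 + 3×18.998 + 18×1.008 + 1×14.007 + 4×15.999 = 285.262 → 285.26 g/mol.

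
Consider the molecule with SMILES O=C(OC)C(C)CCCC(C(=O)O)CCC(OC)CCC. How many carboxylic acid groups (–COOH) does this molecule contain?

1

The carboxylic acid motif appears at heavy-atom position 11 in the SMILES.
Other groups present: 1 ester, 1 ether.
Carboxylic acid count: 1.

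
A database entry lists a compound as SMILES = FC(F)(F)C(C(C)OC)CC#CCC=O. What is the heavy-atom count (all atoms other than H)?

Every atom symbol written in the SMILES (organic subset) is one heavy atom; implicit H are not written.
Heavy atoms by element → C:10, F:3, O:2.
Total: 15.

15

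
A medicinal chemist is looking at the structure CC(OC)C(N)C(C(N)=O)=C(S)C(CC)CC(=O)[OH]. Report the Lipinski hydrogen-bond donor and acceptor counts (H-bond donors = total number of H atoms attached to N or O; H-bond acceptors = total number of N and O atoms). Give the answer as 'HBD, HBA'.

Donors: find every N or O and count the H atoms it carries.
  atom 3 (O): bond orders sum to 2 → 0 H
  atom 6 (N): bond orders sum to 1 → 2 H
  atom 9 (N): bond orders sum to 1 → 2 H
  atom 10 (O): bond orders sum to 2 → 0 H
  atom 18 (O): bond orders sum to 2 → 0 H
  atom 19 (O): bond orders sum to 1 → 1 H
Lipinski HBD = 5.
Acceptors: N atoms = 2, O atoms = 4 → HBA = 6.

5, 6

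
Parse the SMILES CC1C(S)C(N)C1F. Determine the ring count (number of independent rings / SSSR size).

1

In SMILES, each pair of matching ring-closure digits denotes one ring-closing bond; the number of such bonds equals the number of independent rings.
Ring-closure bonds here: 1.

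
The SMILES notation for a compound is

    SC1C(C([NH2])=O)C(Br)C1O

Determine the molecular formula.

Walk through each heavy atom and fill implicit hydrogens from standard valence (C 4, N 3, O 2, S 2, halogen 1):
  atom 1: S, bond orders sum to 1 (valence 2) → 1 H
  atom 2: C, bond orders sum to 3 (valence 4) → 1 H
  atom 3: C, bond orders sum to 3 (valence 4) → 1 H
  atom 4: C, bond orders sum to 4 (valence 4) → 0 H
  atom 5: N with explicit H count 2
  atom 6: O, bond orders sum to 2 (valence 2) → 0 H
  atom 7: C, bond orders sum to 3 (valence 4) → 1 H
  atom 8: Br (halogen, monovalent) → 0 H
  atom 9: C, bond orders sum to 3 (valence 4) → 1 H
  atom 10: O, bond orders sum to 1 (valence 2) → 1 H
Totals → C:5, H:8, Br:1, N:1, O:2, S:1.
In Hill order: C5H8BrNO2S.

C5H8BrNO2S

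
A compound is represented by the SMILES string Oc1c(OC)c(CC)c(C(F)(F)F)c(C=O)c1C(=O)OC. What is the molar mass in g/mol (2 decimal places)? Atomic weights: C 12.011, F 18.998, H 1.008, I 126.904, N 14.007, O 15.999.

306.24 g/mol

First, the molecular formula is C13H13F3O5 (counting implicit H from valence).
  C: 13 × 12.011 = 156.143
  F: 3 × 18.998 = 56.994
  H: 13 × 1.008 = 13.104
  O: 5 × 15.999 = 79.995
Sum: 13×12.011 + 3×18.998 + 13×1.008 + 5×15.999 = 306.236 → 306.24 g/mol.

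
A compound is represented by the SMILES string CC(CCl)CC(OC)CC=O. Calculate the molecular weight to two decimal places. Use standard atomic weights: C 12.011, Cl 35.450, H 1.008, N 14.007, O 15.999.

First, the molecular formula is C8H15ClO2 (counting implicit H from valence).
  C: 8 × 12.011 = 96.088
  Cl: 1 × 35.450 = 35.450
  H: 15 × 1.008 = 15.120
  O: 2 × 15.999 = 31.998
Sum: 8×12.011 + 1×35.450 + 15×1.008 + 2×15.999 = 178.656 → 178.66 g/mol.

178.66 g/mol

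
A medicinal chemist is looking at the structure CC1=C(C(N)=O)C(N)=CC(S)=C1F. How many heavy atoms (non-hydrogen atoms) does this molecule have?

Every atom symbol written in the SMILES (organic subset) is one heavy atom; implicit H are not written.
Heavy atoms by element → C:8, F:1, N:2, O:1, S:1.
Total: 13.

13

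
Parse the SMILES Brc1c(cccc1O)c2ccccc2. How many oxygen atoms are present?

Scan the SMILES for O atoms (remember two-letter symbols like Cl and Br are single atoms).
Oxygen count: 1.

1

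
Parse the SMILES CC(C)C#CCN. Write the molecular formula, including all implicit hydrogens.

C6H11N

Walk through each heavy atom and fill implicit hydrogens from standard valence (C 4, N 3, O 2, S 2, halogen 1):
  atom 1: C, bond orders sum to 1 (valence 4) → 3 H
  atom 2: C, bond orders sum to 3 (valence 4) → 1 H
  atom 3: C, bond orders sum to 1 (valence 4) → 3 H
  atom 4: C, bond orders sum to 4 (valence 4) → 0 H
  atom 5: C, bond orders sum to 4 (valence 4) → 0 H
  atom 6: C, bond orders sum to 2 (valence 4) → 2 H
  atom 7: N, bond orders sum to 1 (valence 3) → 2 H
Totals → C:6, H:11, N:1.
In Hill order: C6H11N.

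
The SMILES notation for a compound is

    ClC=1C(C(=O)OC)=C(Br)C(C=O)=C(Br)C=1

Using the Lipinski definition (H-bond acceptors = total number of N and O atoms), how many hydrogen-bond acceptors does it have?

3

N atoms: 0; O atoms: 3.
Lipinski HBA = 0 + 3 = 3.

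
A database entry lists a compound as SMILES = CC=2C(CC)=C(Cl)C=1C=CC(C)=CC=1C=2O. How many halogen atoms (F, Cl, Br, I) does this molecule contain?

1

Halogen atoms appear at heavy-atom position 7 (1×Cl).
Other groups present: 1 hydroxyl.
Halogen count: 1.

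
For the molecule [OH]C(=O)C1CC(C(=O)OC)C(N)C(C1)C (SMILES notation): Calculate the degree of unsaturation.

3

Molecular formula: C10H17NO4.
DoU = (2C + 2 + N − H − X) / 2, where X is the halogen count and O/S are ignored.
    = (2·10 + 2 + 1 − 17 − 0) / 2 = 6 / 2 = 3.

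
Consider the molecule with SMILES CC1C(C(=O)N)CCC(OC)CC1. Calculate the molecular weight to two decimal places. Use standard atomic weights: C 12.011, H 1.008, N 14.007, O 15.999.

185.27 g/mol

First, the molecular formula is C10H19NO2 (counting implicit H from valence).
  C: 10 × 12.011 = 120.110
  H: 19 × 1.008 = 19.152
  N: 1 × 14.007 = 14.007
  O: 2 × 15.999 = 31.998
Sum: 10×12.011 + 19×1.008 + 1×14.007 + 2×15.999 = 185.267 → 185.27 g/mol.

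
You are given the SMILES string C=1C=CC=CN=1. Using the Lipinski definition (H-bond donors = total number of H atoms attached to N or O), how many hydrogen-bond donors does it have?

Donors: find every N or O and count the H atoms it carries.
  atom 6 (N): bond orders sum to 3 → 0 H
Lipinski HBD = 0.

0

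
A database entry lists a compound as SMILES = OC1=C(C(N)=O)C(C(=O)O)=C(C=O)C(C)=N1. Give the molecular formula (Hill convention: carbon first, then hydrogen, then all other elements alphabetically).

C9H8N2O5

Walk through each heavy atom and fill implicit hydrogens from standard valence (C 4, N 3, O 2, S 2, halogen 1):
  atom 1: O, bond orders sum to 1 (valence 2) → 1 H
  atom 2: C, bond orders sum to 4 (valence 4) → 0 H
  atom 3: C, bond orders sum to 4 (valence 4) → 0 H
  atom 4: C, bond orders sum to 4 (valence 4) → 0 H
  atom 5: N, bond orders sum to 1 (valence 3) → 2 H
  atom 6: O, bond orders sum to 2 (valence 2) → 0 H
  atom 7: C, bond orders sum to 4 (valence 4) → 0 H
  atom 8: C, bond orders sum to 4 (valence 4) → 0 H
  atom 9: O, bond orders sum to 2 (valence 2) → 0 H
  atom 10: O, bond orders sum to 1 (valence 2) → 1 H
  atom 11: C, bond orders sum to 4 (valence 4) → 0 H
  atom 12: C, bond orders sum to 3 (valence 4) → 1 H
  atom 13: O, bond orders sum to 2 (valence 2) → 0 H
  atom 14: C, bond orders sum to 4 (valence 4) → 0 H
  atom 15: C, bond orders sum to 1 (valence 4) → 3 H
  atom 16: N, bond orders sum to 3 (valence 3) → 0 H
Totals → C:9, H:8, N:2, O:5.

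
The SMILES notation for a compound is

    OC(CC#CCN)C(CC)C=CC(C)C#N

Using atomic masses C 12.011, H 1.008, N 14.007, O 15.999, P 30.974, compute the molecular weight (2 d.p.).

220.32 g/mol

First, the molecular formula is C13H20N2O (counting implicit H from valence).
  C: 13 × 12.011 = 156.143
  H: 20 × 1.008 = 20.160
  N: 2 × 14.007 = 28.014
  O: 1 × 15.999 = 15.999
Sum: 13×12.011 + 20×1.008 + 2×14.007 + 1×15.999 = 220.316 → 220.32 g/mol.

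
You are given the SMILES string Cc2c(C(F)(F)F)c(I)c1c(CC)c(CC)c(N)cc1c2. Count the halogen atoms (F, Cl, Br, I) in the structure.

4

Halogen atoms appear at heavy-atom positions 5, 6, 7, 9 (3×F, 1×I).
Other groups present: 1 primary amine.
Halogen count: 4.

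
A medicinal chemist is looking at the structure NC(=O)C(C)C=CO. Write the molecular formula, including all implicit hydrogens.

C5H9NO2

Walk through each heavy atom and fill implicit hydrogens from standard valence (C 4, N 3, O 2, S 2, halogen 1):
  atom 1: N, bond orders sum to 1 (valence 3) → 2 H
  atom 2: C, bond orders sum to 4 (valence 4) → 0 H
  atom 3: O, bond orders sum to 2 (valence 2) → 0 H
  atom 4: C, bond orders sum to 3 (valence 4) → 1 H
  atom 5: C, bond orders sum to 1 (valence 4) → 3 H
  atom 6: C, bond orders sum to 3 (valence 4) → 1 H
  atom 7: C, bond orders sum to 3 (valence 4) → 1 H
  atom 8: O, bond orders sum to 1 (valence 2) → 1 H
Totals → C:5, H:9, N:1, O:2.
In Hill order: C5H9NO2.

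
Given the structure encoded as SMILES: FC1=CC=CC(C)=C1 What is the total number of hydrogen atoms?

Walk through each heavy atom and fill implicit hydrogens from standard valence (C 4, N 3, O 2, S 2, halogen 1):
  atom 1: F (halogen, monovalent) → 0 H
  atom 2: C, bond orders sum to 4 (valence 4) → 0 H
  atom 3: C, bond orders sum to 3 (valence 4) → 1 H
  atom 4: C, bond orders sum to 3 (valence 4) → 1 H
  atom 5: C, bond orders sum to 3 (valence 4) → 1 H
  atom 6: C, bond orders sum to 4 (valence 4) → 0 H
  atom 7: C, bond orders sum to 1 (valence 4) → 3 H
  atom 8: C, bond orders sum to 3 (valence 4) → 1 H
Total hydrogens: 7.

7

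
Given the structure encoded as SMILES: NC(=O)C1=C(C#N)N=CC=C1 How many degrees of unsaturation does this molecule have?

Degree of unsaturation = (number of rings) + (number of π bonds).
Ring closures in the SMILES: 1.
π bonds: 4 double bonds (each 1 DoU), 1 triple bond (each 2 DoU) → 6 DoU from unsaturation.
Total DoU = 1 + 6 = 7.

7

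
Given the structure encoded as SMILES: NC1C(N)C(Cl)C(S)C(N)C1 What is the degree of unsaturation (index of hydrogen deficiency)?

Degree of unsaturation = (number of rings) + (number of π bonds).
Ring closures in the SMILES: 1.
π bonds: none → 0 DoU from unsaturation.
Total DoU = 1 + 0 = 1.

1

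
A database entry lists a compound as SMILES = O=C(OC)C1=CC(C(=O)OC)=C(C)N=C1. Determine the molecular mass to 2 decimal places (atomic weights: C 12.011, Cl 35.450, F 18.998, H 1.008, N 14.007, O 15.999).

209.20 g/mol

First, the molecular formula is C10H11NO4 (counting implicit H from valence).
  C: 10 × 12.011 = 120.110
  H: 11 × 1.008 = 11.088
  N: 1 × 14.007 = 14.007
  O: 4 × 15.999 = 63.996
Sum: 10×12.011 + 11×1.008 + 1×14.007 + 4×15.999 = 209.201 → 209.20 g/mol.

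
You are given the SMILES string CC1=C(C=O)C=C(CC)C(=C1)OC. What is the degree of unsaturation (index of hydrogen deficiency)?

Degree of unsaturation = (number of rings) + (number of π bonds).
Ring closures in the SMILES: 1.
π bonds: 4 double bonds (each 1 DoU) → 4 DoU from unsaturation.
Total DoU = 1 + 4 = 5.

5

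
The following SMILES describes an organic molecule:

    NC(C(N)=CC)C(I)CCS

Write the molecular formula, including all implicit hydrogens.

C7H15IN2S

Walk through each heavy atom and fill implicit hydrogens from standard valence (C 4, N 3, O 2, S 2, halogen 1):
  atom 1: N, bond orders sum to 1 (valence 3) → 2 H
  atom 2: C, bond orders sum to 3 (valence 4) → 1 H
  atom 3: C, bond orders sum to 4 (valence 4) → 0 H
  atom 4: N, bond orders sum to 1 (valence 3) → 2 H
  atom 5: C, bond orders sum to 3 (valence 4) → 1 H
  atom 6: C, bond orders sum to 1 (valence 4) → 3 H
  atom 7: C, bond orders sum to 3 (valence 4) → 1 H
  atom 8: I (halogen, monovalent) → 0 H
  atom 9: C, bond orders sum to 2 (valence 4) → 2 H
  atom 10: C, bond orders sum to 2 (valence 4) → 2 H
  atom 11: S, bond orders sum to 1 (valence 2) → 1 H
Totals → C:7, H:15, I:1, N:2, S:1.
In Hill order: C7H15IN2S.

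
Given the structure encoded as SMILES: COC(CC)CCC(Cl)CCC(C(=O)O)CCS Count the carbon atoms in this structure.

Count every carbon token in the SMILES (each C, including those in ring-closure positions and inside branches).
Carbon count: 13.

13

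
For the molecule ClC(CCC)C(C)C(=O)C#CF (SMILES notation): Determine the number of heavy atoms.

12

Every atom symbol written in the SMILES (organic subset) is one heavy atom; implicit H are not written.
Heavy atoms by element → C:9, Cl:1, F:1, O:1.
Total: 12.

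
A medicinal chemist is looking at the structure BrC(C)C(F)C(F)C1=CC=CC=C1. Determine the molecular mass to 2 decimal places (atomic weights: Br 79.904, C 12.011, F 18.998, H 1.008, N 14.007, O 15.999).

First, the molecular formula is C10H11BrF2 (counting implicit H from valence).
  Br: 1 × 79.904 = 79.904
  C: 10 × 12.011 = 120.110
  F: 2 × 18.998 = 37.996
  H: 11 × 1.008 = 11.088
Sum: 1×79.904 + 10×12.011 + 2×18.998 + 11×1.008 = 249.098 → 249.10 g/mol.

249.10 g/mol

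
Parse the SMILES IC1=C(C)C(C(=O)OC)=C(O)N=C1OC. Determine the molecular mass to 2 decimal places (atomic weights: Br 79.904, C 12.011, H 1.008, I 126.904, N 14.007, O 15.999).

323.09 g/mol

First, the molecular formula is C9H10INO4 (counting implicit H from valence).
  C: 9 × 12.011 = 108.099
  H: 10 × 1.008 = 10.080
  I: 1 × 126.904 = 126.904
  N: 1 × 14.007 = 14.007
  O: 4 × 15.999 = 63.996
Sum: 9×12.011 + 10×1.008 + 1×126.904 + 1×14.007 + 4×15.999 = 323.086 → 323.09 g/mol.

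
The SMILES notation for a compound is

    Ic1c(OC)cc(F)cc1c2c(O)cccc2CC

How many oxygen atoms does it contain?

2

Scan the SMILES for O atoms (remember two-letter symbols like Cl and Br are single atoms).
Oxygen count: 2.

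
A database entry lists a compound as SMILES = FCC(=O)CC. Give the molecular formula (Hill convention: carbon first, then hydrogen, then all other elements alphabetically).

C4H7FO

Walk through each heavy atom and fill implicit hydrogens from standard valence (C 4, N 3, O 2, S 2, halogen 1):
  atom 1: F (halogen, monovalent) → 0 H
  atom 2: C, bond orders sum to 2 (valence 4) → 2 H
  atom 3: C, bond orders sum to 4 (valence 4) → 0 H
  atom 4: O, bond orders sum to 2 (valence 2) → 0 H
  atom 5: C, bond orders sum to 2 (valence 4) → 2 H
  atom 6: C, bond orders sum to 1 (valence 4) → 3 H
Totals → C:4, H:7, F:1, O:1.
In Hill order: C4H7FO.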